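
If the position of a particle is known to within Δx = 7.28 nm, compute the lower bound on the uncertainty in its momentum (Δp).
7.243 × 10^-27 kg·m/s

Using the Heisenberg uncertainty principle:
ΔxΔp ≥ ℏ/2

The minimum uncertainty in momentum is:
Δp_min = ℏ/(2Δx)
Δp_min = (1.055e-34 J·s) / (2 × 7.280e-09 m)
Δp_min = 7.243e-27 kg·m/s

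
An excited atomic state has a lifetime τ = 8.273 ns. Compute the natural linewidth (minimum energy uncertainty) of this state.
39.781 neV

Using the energy-time uncertainty principle:
ΔEΔt ≥ ℏ/2

The lifetime τ represents the time uncertainty Δt.
The natural linewidth (minimum energy uncertainty) is:

ΔE = ℏ/(2τ)
ΔE = (1.055e-34 J·s) / (2 × 8.273e-09 s)
ΔE = 6.374e-27 J = 39.781 neV

This natural linewidth limits the precision of spectroscopic measurements.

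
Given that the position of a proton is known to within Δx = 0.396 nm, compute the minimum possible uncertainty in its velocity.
79.607 m/s

Using the Heisenberg uncertainty principle and Δp = mΔv:
ΔxΔp ≥ ℏ/2
Δx(mΔv) ≥ ℏ/2

The minimum uncertainty in velocity is:
Δv_min = ℏ/(2mΔx)
Δv_min = (1.055e-34 J·s) / (2 × 1.673e-27 kg × 3.960e-10 m)
Δv_min = 7.961e+01 m/s = 79.607 m/s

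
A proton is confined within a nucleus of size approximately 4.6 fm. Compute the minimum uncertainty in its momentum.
1.146 × 10^-20 kg·m/s

Using the Heisenberg uncertainty principle:
ΔxΔp ≥ ℏ/2

With Δx ≈ L = 4.600e-15 m (the confinement size):
Δp_min = ℏ/(2Δx)
Δp_min = (1.055e-34 J·s) / (2 × 4.600e-15 m)
Δp_min = 1.146e-20 kg·m/s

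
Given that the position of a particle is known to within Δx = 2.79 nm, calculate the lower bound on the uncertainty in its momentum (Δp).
1.890 × 10^-26 kg·m/s

Using the Heisenberg uncertainty principle:
ΔxΔp ≥ ℏ/2

The minimum uncertainty in momentum is:
Δp_min = ℏ/(2Δx)
Δp_min = (1.055e-34 J·s) / (2 × 2.790e-09 m)
Δp_min = 1.890e-26 kg·m/s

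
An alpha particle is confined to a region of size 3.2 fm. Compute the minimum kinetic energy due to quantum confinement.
127.520 keV

Using the uncertainty principle:

1. Position uncertainty: Δx ≈ 3.200e-15 m
2. Minimum momentum uncertainty: Δp = ℏ/(2Δx) = 1.648e-20 kg·m/s
3. Minimum kinetic energy:
   KE = (Δp)²/(2m) = (1.648e-20)²/(2 × 6.645e-27 kg)
   KE = 2.043e-14 J = 127.520 keV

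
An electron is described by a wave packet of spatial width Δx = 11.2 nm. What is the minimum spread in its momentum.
4.708 × 10^-27 kg·m/s

For a wave packet, the spatial width Δx and momentum spread Δp are related by the uncertainty principle:
ΔxΔp ≥ ℏ/2

The minimum momentum spread is:
Δp_min = ℏ/(2Δx)
Δp_min = (1.055e-34 J·s) / (2 × 1.120e-08 m)
Δp_min = 4.708e-27 kg·m/s

A wave packet cannot have both a well-defined position and well-defined momentum.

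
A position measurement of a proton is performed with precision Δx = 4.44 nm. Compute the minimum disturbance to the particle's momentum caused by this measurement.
1.188 × 10^-26 kg·m/s

The uncertainty principle implies that measuring position disturbs momentum:
ΔxΔp ≥ ℏ/2

When we measure position with precision Δx, we necessarily introduce a momentum uncertainty:
Δp ≥ ℏ/(2Δx)
Δp_min = (1.055e-34 J·s) / (2 × 4.440e-09 m)
Δp_min = 1.188e-26 kg·m/s

The more precisely we measure position, the greater the momentum disturbance.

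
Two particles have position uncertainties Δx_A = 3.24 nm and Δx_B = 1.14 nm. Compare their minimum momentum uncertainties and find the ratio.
Particle B has the larger minimum momentum uncertainty, by a factor of 2.84.

For each particle, the minimum momentum uncertainty is Δp_min = ℏ/(2Δx):

Particle A: Δp_A = ℏ/(2×3.240e-09 m) = 1.627e-26 kg·m/s
Particle B: Δp_B = ℏ/(2×1.140e-09 m) = 4.625e-26 kg·m/s

Ratio: Δp_B/Δp_A = 2.84

Since Δp_min ∝ 1/Δx, the particle with smaller position uncertainty (B) has larger momentum uncertainty.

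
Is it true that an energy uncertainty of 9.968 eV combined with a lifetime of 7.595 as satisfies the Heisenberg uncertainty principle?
No, it violates the uncertainty relation.

Calculate the product ΔEΔt:
ΔE = 9.968 eV = 1.597e-18 J
ΔEΔt = (1.597e-18 J) × (7.595e-18 s)
ΔEΔt = 1.213e-35 J·s

Compare to the minimum allowed value ℏ/2:
ℏ/2 = 5.273e-35 J·s

Since ΔEΔt = 1.213e-35 J·s < 5.273e-35 J·s = ℏ/2,
this violates the uncertainty relation.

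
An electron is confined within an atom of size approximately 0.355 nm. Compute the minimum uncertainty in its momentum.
1.485 × 10^-25 kg·m/s

Using the Heisenberg uncertainty principle:
ΔxΔp ≥ ℏ/2

With Δx ≈ L = 3.550e-10 m (the confinement size):
Δp_min = ℏ/(2Δx)
Δp_min = (1.055e-34 J·s) / (2 × 3.550e-10 m)
Δp_min = 1.485e-25 kg·m/s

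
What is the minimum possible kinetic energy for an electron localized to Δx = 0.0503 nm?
3.765 eV

Localizing a particle requires giving it sufficient momentum uncertainty:

1. From uncertainty principle: Δp ≥ ℏ/(2Δx)
   Δp_min = (1.055e-34 J·s) / (2 × 5.030e-11 m)
   Δp_min = 1.048e-24 kg·m/s

2. This momentum uncertainty corresponds to kinetic energy:
   KE ≈ (Δp)²/(2m) = (1.048e-24)²/(2 × 9.109e-31 kg)
   KE = 6.032e-19 J = 3.765 eV

Tighter localization requires more energy.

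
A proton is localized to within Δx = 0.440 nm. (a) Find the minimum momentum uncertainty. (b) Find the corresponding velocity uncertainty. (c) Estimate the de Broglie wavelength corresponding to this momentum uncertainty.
(a) Δp_min = 1.198 × 10^-25 kg·m/s
(b) Δv_min = 71.647 m/s
(c) λ_dB = 5.529 nm

Step-by-step:

(a) From the uncertainty principle:
Δp_min = ℏ/(2Δx) = (1.055e-34 J·s)/(2 × 4.400e-10 m) = 1.198e-25 kg·m/s

(b) The velocity uncertainty:
Δv = Δp/m = (1.198e-25 kg·m/s)/(1.673e-27 kg) = 7.165e+01 m/s = 71.647 m/s

(c) The de Broglie wavelength for this momentum:
λ = h/p = (6.626e-34 J·s)/(1.198e-25 kg·m/s) = 5.529e-09 m = 5.529 nm

Note: The de Broglie wavelength is comparable to the localization size, as expected from wave-particle duality.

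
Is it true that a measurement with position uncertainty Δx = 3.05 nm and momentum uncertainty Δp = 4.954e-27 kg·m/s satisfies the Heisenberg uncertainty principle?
No, it violates the uncertainty principle (impossible measurement).

Calculate the product ΔxΔp:
ΔxΔp = (3.050e-09 m) × (4.954e-27 kg·m/s)
ΔxΔp = 1.511e-35 J·s

Compare to the minimum allowed value ℏ/2:
ℏ/2 = 5.273e-35 J·s

Since ΔxΔp = 1.511e-35 J·s < 5.273e-35 J·s = ℏ/2,
the measurement violates the uncertainty principle.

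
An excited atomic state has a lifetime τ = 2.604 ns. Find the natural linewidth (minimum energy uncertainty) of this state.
126.385 neV

Using the energy-time uncertainty principle:
ΔEΔt ≥ ℏ/2

The lifetime τ represents the time uncertainty Δt.
The natural linewidth (minimum energy uncertainty) is:

ΔE = ℏ/(2τ)
ΔE = (1.055e-34 J·s) / (2 × 2.604e-09 s)
ΔE = 2.025e-26 J = 126.385 neV

This natural linewidth limits the precision of spectroscopic measurements.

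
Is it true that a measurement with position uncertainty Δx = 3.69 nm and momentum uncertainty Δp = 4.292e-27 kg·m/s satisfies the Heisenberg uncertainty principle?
No, it violates the uncertainty principle (impossible measurement).

Calculate the product ΔxΔp:
ΔxΔp = (3.690e-09 m) × (4.292e-27 kg·m/s)
ΔxΔp = 1.584e-35 J·s

Compare to the minimum allowed value ℏ/2:
ℏ/2 = 5.273e-35 J·s

Since ΔxΔp = 1.584e-35 J·s < 5.273e-35 J·s = ℏ/2,
the measurement violates the uncertainty principle.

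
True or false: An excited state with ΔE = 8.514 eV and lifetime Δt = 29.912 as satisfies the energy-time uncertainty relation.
No, it violates the uncertainty relation.

Calculate the product ΔEΔt:
ΔE = 8.514 eV = 1.364e-18 J
ΔEΔt = (1.364e-18 J) × (2.991e-17 s)
ΔEΔt = 4.080e-35 J·s

Compare to the minimum allowed value ℏ/2:
ℏ/2 = 5.273e-35 J·s

Since ΔEΔt = 4.080e-35 J·s < 5.273e-35 J·s = ℏ/2,
this violates the uncertainty relation.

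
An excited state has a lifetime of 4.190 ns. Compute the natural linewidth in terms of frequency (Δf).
18.992 MHz

Using the energy-time uncertainty principle and E = hf:
ΔEΔt ≥ ℏ/2
hΔf·Δt ≥ ℏ/2

The minimum frequency uncertainty is:
Δf = ℏ/(2hτ) = 1/(4πτ)
Δf = 1/(4π × 4.190e-09 s)
Δf = 1.899e+07 Hz = 18.992 MHz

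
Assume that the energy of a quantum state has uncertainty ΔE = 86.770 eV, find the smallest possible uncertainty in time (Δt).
3.793 as

Using the energy-time uncertainty principle:
ΔEΔt ≥ ℏ/2

The minimum uncertainty in time is:
Δt_min = ℏ/(2ΔE)
Δt_min = (1.055e-34 J·s) / (2 × 1.390e-17 J)
Δt_min = 3.793e-18 s = 3.793 as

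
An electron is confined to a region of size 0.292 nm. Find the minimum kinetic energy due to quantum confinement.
111.711 meV

Using the uncertainty principle:

1. Position uncertainty: Δx ≈ 2.920e-10 m
2. Minimum momentum uncertainty: Δp = ℏ/(2Δx) = 1.806e-25 kg·m/s
3. Minimum kinetic energy:
   KE = (Δp)²/(2m) = (1.806e-25)²/(2 × 9.109e-31 kg)
   KE = 1.790e-20 J = 111.711 meV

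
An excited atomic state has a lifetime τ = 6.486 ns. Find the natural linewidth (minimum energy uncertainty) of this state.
50.741 neV

Using the energy-time uncertainty principle:
ΔEΔt ≥ ℏ/2

The lifetime τ represents the time uncertainty Δt.
The natural linewidth (minimum energy uncertainty) is:

ΔE = ℏ/(2τ)
ΔE = (1.055e-34 J·s) / (2 × 6.486e-09 s)
ΔE = 8.130e-27 J = 50.741 neV

This natural linewidth limits the precision of spectroscopic measurements.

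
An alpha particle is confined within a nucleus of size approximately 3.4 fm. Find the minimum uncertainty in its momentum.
1.551 × 10^-20 kg·m/s

Using the Heisenberg uncertainty principle:
ΔxΔp ≥ ℏ/2

With Δx ≈ L = 3.400e-15 m (the confinement size):
Δp_min = ℏ/(2Δx)
Δp_min = (1.055e-34 J·s) / (2 × 3.400e-15 m)
Δp_min = 1.551e-20 kg·m/s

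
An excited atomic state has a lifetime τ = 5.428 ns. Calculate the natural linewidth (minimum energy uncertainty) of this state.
60.631 neV

Using the energy-time uncertainty principle:
ΔEΔt ≥ ℏ/2

The lifetime τ represents the time uncertainty Δt.
The natural linewidth (minimum energy uncertainty) is:

ΔE = ℏ/(2τ)
ΔE = (1.055e-34 J·s) / (2 × 5.428e-09 s)
ΔE = 9.714e-27 J = 60.631 neV

This natural linewidth limits the precision of spectroscopic measurements.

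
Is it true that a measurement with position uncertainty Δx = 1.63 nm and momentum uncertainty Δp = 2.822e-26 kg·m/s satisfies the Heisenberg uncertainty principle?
No, it violates the uncertainty principle (impossible measurement).

Calculate the product ΔxΔp:
ΔxΔp = (1.630e-09 m) × (2.822e-26 kg·m/s)
ΔxΔp = 4.600e-35 J·s

Compare to the minimum allowed value ℏ/2:
ℏ/2 = 5.273e-35 J·s

Since ΔxΔp = 4.600e-35 J·s < 5.273e-35 J·s = ℏ/2,
the measurement violates the uncertainty principle.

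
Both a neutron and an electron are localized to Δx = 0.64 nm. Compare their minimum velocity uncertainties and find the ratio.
The electron has the larger minimum velocity uncertainty, by a ratio of 1838.7.

For both particles, Δp_min = ℏ/(2Δx) = 8.239e-26 kg·m/s (same for both).

The velocity uncertainty is Δv = Δp/m:
- neutron: Δv = 8.239e-26 / 1.675e-27 = 4.919e+01 m/s = 49.189 m/s
- electron: Δv = 8.239e-26 / 9.109e-31 = 9.044e+04 m/s = 90.443 km/s

Ratio: 9.044e+04 / 4.919e+01 = 1838.7

The lighter particle has larger velocity uncertainty because Δv ∝ 1/m.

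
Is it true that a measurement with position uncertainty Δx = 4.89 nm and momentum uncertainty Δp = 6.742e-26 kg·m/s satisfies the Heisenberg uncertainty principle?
Yes, it satisfies the uncertainty principle.

Calculate the product ΔxΔp:
ΔxΔp = (4.890e-09 m) × (6.742e-26 kg·m/s)
ΔxΔp = 3.297e-34 J·s

Compare to the minimum allowed value ℏ/2:
ℏ/2 = 5.273e-35 J·s

Since ΔxΔp = 3.297e-34 J·s ≥ 5.273e-35 J·s = ℏ/2,
the measurement satisfies the uncertainty principle.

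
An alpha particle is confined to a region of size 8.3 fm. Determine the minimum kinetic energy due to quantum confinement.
18.955 keV

Using the uncertainty principle:

1. Position uncertainty: Δx ≈ 8.300e-15 m
2. Minimum momentum uncertainty: Δp = ℏ/(2Δx) = 6.353e-21 kg·m/s
3. Minimum kinetic energy:
   KE = (Δp)²/(2m) = (6.353e-21)²/(2 × 6.645e-27 kg)
   KE = 3.037e-15 J = 18.955 keV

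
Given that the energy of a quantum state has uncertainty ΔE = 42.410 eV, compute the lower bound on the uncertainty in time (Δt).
7.760 as

Using the energy-time uncertainty principle:
ΔEΔt ≥ ℏ/2

The minimum uncertainty in time is:
Δt_min = ℏ/(2ΔE)
Δt_min = (1.055e-34 J·s) / (2 × 6.795e-18 J)
Δt_min = 7.760e-18 s = 7.760 as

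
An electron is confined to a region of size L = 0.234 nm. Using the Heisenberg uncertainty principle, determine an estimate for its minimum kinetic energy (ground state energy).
173.953 meV

Using the uncertainty principle to estimate ground state energy:

1. The position uncertainty is approximately the confinement size:
   Δx ≈ L = 2.340e-10 m

2. From ΔxΔp ≥ ℏ/2, the minimum momentum uncertainty is:
   Δp ≈ ℏ/(2L) = 2.253e-25 kg·m/s

3. The kinetic energy is approximately:
   KE ≈ (Δp)²/(2m) = (2.253e-25)²/(2 × 9.109e-31 kg)
   KE ≈ 2.787e-20 J = 173.953 meV

This is an order-of-magnitude estimate of the ground state energy.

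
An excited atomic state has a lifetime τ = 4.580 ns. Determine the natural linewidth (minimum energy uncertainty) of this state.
71.857 neV

Using the energy-time uncertainty principle:
ΔEΔt ≥ ℏ/2

The lifetime τ represents the time uncertainty Δt.
The natural linewidth (minimum energy uncertainty) is:

ΔE = ℏ/(2τ)
ΔE = (1.055e-34 J·s) / (2 × 4.580e-09 s)
ΔE = 1.151e-26 J = 71.857 neV

This natural linewidth limits the precision of spectroscopic measurements.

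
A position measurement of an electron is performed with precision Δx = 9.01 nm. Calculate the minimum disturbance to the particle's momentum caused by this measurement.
5.852 × 10^-27 kg·m/s

The uncertainty principle implies that measuring position disturbs momentum:
ΔxΔp ≥ ℏ/2

When we measure position with precision Δx, we necessarily introduce a momentum uncertainty:
Δp ≥ ℏ/(2Δx)
Δp_min = (1.055e-34 J·s) / (2 × 9.010e-09 m)
Δp_min = 5.852e-27 kg·m/s

The more precisely we measure position, the greater the momentum disturbance.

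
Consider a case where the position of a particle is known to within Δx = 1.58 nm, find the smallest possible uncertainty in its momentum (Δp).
3.337 × 10^-26 kg·m/s

Using the Heisenberg uncertainty principle:
ΔxΔp ≥ ℏ/2

The minimum uncertainty in momentum is:
Δp_min = ℏ/(2Δx)
Δp_min = (1.055e-34 J·s) / (2 × 1.580e-09 m)
Δp_min = 3.337e-26 kg·m/s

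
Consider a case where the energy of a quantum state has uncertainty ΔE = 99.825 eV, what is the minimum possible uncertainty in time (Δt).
3.297 as

Using the energy-time uncertainty principle:
ΔEΔt ≥ ℏ/2

The minimum uncertainty in time is:
Δt_min = ℏ/(2ΔE)
Δt_min = (1.055e-34 J·s) / (2 × 1.599e-17 J)
Δt_min = 3.297e-18 s = 3.297 as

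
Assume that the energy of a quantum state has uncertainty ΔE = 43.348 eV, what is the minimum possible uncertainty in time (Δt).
7.592 as

Using the energy-time uncertainty principle:
ΔEΔt ≥ ℏ/2

The minimum uncertainty in time is:
Δt_min = ℏ/(2ΔE)
Δt_min = (1.055e-34 J·s) / (2 × 6.945e-18 J)
Δt_min = 7.592e-18 s = 7.592 as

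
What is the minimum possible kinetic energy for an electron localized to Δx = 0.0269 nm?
13.163 eV

Localizing a particle requires giving it sufficient momentum uncertainty:

1. From uncertainty principle: Δp ≥ ℏ/(2Δx)
   Δp_min = (1.055e-34 J·s) / (2 × 2.690e-11 m)
   Δp_min = 1.960e-24 kg·m/s

2. This momentum uncertainty corresponds to kinetic energy:
   KE ≈ (Δp)²/(2m) = (1.960e-24)²/(2 × 9.109e-31 kg)
   KE = 2.109e-18 J = 13.163 eV

Tighter localization requires more energy.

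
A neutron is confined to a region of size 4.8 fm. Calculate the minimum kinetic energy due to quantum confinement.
224.840 keV

Using the uncertainty principle:

1. Position uncertainty: Δx ≈ 4.800e-15 m
2. Minimum momentum uncertainty: Δp = ℏ/(2Δx) = 1.099e-20 kg·m/s
3. Minimum kinetic energy:
   KE = (Δp)²/(2m) = (1.099e-20)²/(2 × 1.675e-27 kg)
   KE = 3.602e-14 J = 224.840 keV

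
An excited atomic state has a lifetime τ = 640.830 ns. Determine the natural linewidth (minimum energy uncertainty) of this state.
513.562 peV

Using the energy-time uncertainty principle:
ΔEΔt ≥ ℏ/2

The lifetime τ represents the time uncertainty Δt.
The natural linewidth (minimum energy uncertainty) is:

ΔE = ℏ/(2τ)
ΔE = (1.055e-34 J·s) / (2 × 6.408e-07 s)
ΔE = 8.228e-29 J = 513.562 peV

This natural linewidth limits the precision of spectroscopic measurements.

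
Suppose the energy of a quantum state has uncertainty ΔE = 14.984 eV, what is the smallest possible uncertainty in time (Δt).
21.964 as

Using the energy-time uncertainty principle:
ΔEΔt ≥ ℏ/2

The minimum uncertainty in time is:
Δt_min = ℏ/(2ΔE)
Δt_min = (1.055e-34 J·s) / (2 × 2.401e-18 J)
Δt_min = 2.196e-17 s = 21.964 as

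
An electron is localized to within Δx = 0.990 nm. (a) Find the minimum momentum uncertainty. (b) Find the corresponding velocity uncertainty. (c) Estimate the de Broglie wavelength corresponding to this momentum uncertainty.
(a) Δp_min = 5.326 × 10^-26 kg·m/s
(b) Δv_min = 58.469 km/s
(c) λ_dB = 12.441 nm

Step-by-step:

(a) From the uncertainty principle:
Δp_min = ℏ/(2Δx) = (1.055e-34 J·s)/(2 × 9.900e-10 m) = 5.326e-26 kg·m/s

(b) The velocity uncertainty:
Δv = Δp/m = (5.326e-26 kg·m/s)/(9.109e-31 kg) = 5.847e+04 m/s = 58.469 km/s

(c) The de Broglie wavelength for this momentum:
λ = h/p = (6.626e-34 J·s)/(5.326e-26 kg·m/s) = 1.244e-08 m = 12.441 nm

Note: The de Broglie wavelength is comparable to the localization size, as expected from wave-particle duality.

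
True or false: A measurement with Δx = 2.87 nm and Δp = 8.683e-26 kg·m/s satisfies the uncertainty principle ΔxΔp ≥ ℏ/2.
Yes, it satisfies the uncertainty principle.

Calculate the product ΔxΔp:
ΔxΔp = (2.870e-09 m) × (8.683e-26 kg·m/s)
ΔxΔp = 2.492e-34 J·s

Compare to the minimum allowed value ℏ/2:
ℏ/2 = 5.273e-35 J·s

Since ΔxΔp = 2.492e-34 J·s ≥ 5.273e-35 J·s = ℏ/2,
the measurement satisfies the uncertainty principle.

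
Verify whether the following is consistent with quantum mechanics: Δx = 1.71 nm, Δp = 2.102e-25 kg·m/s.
Yes, it satisfies the uncertainty principle.

Calculate the product ΔxΔp:
ΔxΔp = (1.710e-09 m) × (2.102e-25 kg·m/s)
ΔxΔp = 3.594e-34 J·s

Compare to the minimum allowed value ℏ/2:
ℏ/2 = 5.273e-35 J·s

Since ΔxΔp = 3.594e-34 J·s ≥ 5.273e-35 J·s = ℏ/2,
the measurement satisfies the uncertainty principle.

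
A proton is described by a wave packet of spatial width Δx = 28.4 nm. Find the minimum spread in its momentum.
1.857 × 10^-27 kg·m/s

For a wave packet, the spatial width Δx and momentum spread Δp are related by the uncertainty principle:
ΔxΔp ≥ ℏ/2

The minimum momentum spread is:
Δp_min = ℏ/(2Δx)
Δp_min = (1.055e-34 J·s) / (2 × 2.840e-08 m)
Δp_min = 1.857e-27 kg·m/s

A wave packet cannot have both a well-defined position and well-defined momentum.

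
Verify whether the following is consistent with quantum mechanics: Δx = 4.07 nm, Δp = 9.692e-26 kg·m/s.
Yes, it satisfies the uncertainty principle.

Calculate the product ΔxΔp:
ΔxΔp = (4.070e-09 m) × (9.692e-26 kg·m/s)
ΔxΔp = 3.945e-34 J·s

Compare to the minimum allowed value ℏ/2:
ℏ/2 = 5.273e-35 J·s

Since ΔxΔp = 3.945e-34 J·s ≥ 5.273e-35 J·s = ℏ/2,
the measurement satisfies the uncertainty principle.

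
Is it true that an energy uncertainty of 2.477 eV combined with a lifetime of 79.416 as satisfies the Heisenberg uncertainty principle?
No, it violates the uncertainty relation.

Calculate the product ΔEΔt:
ΔE = 2.477 eV = 3.969e-19 J
ΔEΔt = (3.969e-19 J) × (7.942e-17 s)
ΔEΔt = 3.152e-35 J·s

Compare to the minimum allowed value ℏ/2:
ℏ/2 = 5.273e-35 J·s

Since ΔEΔt = 3.152e-35 J·s < 5.273e-35 J·s = ℏ/2,
this violates the uncertainty relation.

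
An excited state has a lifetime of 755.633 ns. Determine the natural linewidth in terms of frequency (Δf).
105.312 kHz

Using the energy-time uncertainty principle and E = hf:
ΔEΔt ≥ ℏ/2
hΔf·Δt ≥ ℏ/2

The minimum frequency uncertainty is:
Δf = ℏ/(2hτ) = 1/(4πτ)
Δf = 1/(4π × 7.556e-07 s)
Δf = 1.053e+05 Hz = 105.312 kHz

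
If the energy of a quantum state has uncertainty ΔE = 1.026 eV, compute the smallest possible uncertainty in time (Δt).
320.766 as

Using the energy-time uncertainty principle:
ΔEΔt ≥ ℏ/2

The minimum uncertainty in time is:
Δt_min = ℏ/(2ΔE)
Δt_min = (1.055e-34 J·s) / (2 × 1.644e-19 J)
Δt_min = 3.208e-16 s = 320.766 as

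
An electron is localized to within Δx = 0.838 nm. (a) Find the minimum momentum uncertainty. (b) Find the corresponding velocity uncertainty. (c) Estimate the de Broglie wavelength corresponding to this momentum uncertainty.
(a) Δp_min = 6.292 × 10^-26 kg·m/s
(b) Δv_min = 69.074 km/s
(c) λ_dB = 10.531 nm

Step-by-step:

(a) From the uncertainty principle:
Δp_min = ℏ/(2Δx) = (1.055e-34 J·s)/(2 × 8.380e-10 m) = 6.292e-26 kg·m/s

(b) The velocity uncertainty:
Δv = Δp/m = (6.292e-26 kg·m/s)/(9.109e-31 kg) = 6.907e+04 m/s = 69.074 km/s

(c) The de Broglie wavelength for this momentum:
λ = h/p = (6.626e-34 J·s)/(6.292e-26 kg·m/s) = 1.053e-08 m = 10.531 nm

Note: The de Broglie wavelength is comparable to the localization size, as expected from wave-particle duality.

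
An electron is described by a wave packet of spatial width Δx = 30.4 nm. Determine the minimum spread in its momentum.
1.734 × 10^-27 kg·m/s

For a wave packet, the spatial width Δx and momentum spread Δp are related by the uncertainty principle:
ΔxΔp ≥ ℏ/2

The minimum momentum spread is:
Δp_min = ℏ/(2Δx)
Δp_min = (1.055e-34 J·s) / (2 × 3.040e-08 m)
Δp_min = 1.734e-27 kg·m/s

A wave packet cannot have both a well-defined position and well-defined momentum.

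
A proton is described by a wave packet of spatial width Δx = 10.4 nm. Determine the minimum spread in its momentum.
5.070 × 10^-27 kg·m/s

For a wave packet, the spatial width Δx and momentum spread Δp are related by the uncertainty principle:
ΔxΔp ≥ ℏ/2

The minimum momentum spread is:
Δp_min = ℏ/(2Δx)
Δp_min = (1.055e-34 J·s) / (2 × 1.040e-08 m)
Δp_min = 5.070e-27 kg·m/s

A wave packet cannot have both a well-defined position and well-defined momentum.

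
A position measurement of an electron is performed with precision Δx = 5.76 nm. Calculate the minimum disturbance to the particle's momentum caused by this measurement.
9.154 × 10^-27 kg·m/s

The uncertainty principle implies that measuring position disturbs momentum:
ΔxΔp ≥ ℏ/2

When we measure position with precision Δx, we necessarily introduce a momentum uncertainty:
Δp ≥ ℏ/(2Δx)
Δp_min = (1.055e-34 J·s) / (2 × 5.760e-09 m)
Δp_min = 9.154e-27 kg·m/s

The more precisely we measure position, the greater the momentum disturbance.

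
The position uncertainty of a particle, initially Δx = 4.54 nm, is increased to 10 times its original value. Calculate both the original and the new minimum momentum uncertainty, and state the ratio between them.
Original Δp_min = 1.161 × 10^-26 kg·m/s; new Δp'_min = 1.161 × 10^-27 kg·m/s; ratio Δp'_min/Δp_min = 1/10.

From the uncertainty principle ΔxΔp ≥ ℏ/2, the minimum momentum uncertainty is Δp_min = ℏ/(2Δx).

Original (Δx = 4.54 nm = 4.540e-09 m):
Δp_min = (1.055e-34 J·s)/(2 × 4.540e-09 m) = 1.161e-26 kg·m/s

When Δx → 10Δx:
Δp'_min = ℏ/(2 × 10Δx) = (1/10) × ℏ/(2Δx) = (1/10) × Δp_min
Δp'_min = 1/10 × 1.161e-26 kg·m/s = 1.161e-27 kg·m/s

Since Δp_min ∝ 1/Δx, when Δx is increased to 10 times its original value, Δp_min decreases to 1/10 of its original value.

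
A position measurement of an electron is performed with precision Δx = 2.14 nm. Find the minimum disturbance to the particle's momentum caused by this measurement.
2.464 × 10^-26 kg·m/s

The uncertainty principle implies that measuring position disturbs momentum:
ΔxΔp ≥ ℏ/2

When we measure position with precision Δx, we necessarily introduce a momentum uncertainty:
Δp ≥ ℏ/(2Δx)
Δp_min = (1.055e-34 J·s) / (2 × 2.140e-09 m)
Δp_min = 2.464e-26 kg·m/s

The more precisely we measure position, the greater the momentum disturbance.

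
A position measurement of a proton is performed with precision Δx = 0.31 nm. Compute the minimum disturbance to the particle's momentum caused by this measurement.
1.701 × 10^-25 kg·m/s

The uncertainty principle implies that measuring position disturbs momentum:
ΔxΔp ≥ ℏ/2

When we measure position with precision Δx, we necessarily introduce a momentum uncertainty:
Δp ≥ ℏ/(2Δx)
Δp_min = (1.055e-34 J·s) / (2 × 3.100e-10 m)
Δp_min = 1.701e-25 kg·m/s

The more precisely we measure position, the greater the momentum disturbance.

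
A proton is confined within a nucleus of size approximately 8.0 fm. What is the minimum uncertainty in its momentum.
6.591 × 10^-21 kg·m/s

Using the Heisenberg uncertainty principle:
ΔxΔp ≥ ℏ/2

With Δx ≈ L = 8.000e-15 m (the confinement size):
Δp_min = ℏ/(2Δx)
Δp_min = (1.055e-34 J·s) / (2 × 8.000e-15 m)
Δp_min = 6.591e-21 kg·m/s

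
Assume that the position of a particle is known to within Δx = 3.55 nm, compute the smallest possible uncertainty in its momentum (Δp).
1.485 × 10^-26 kg·m/s

Using the Heisenberg uncertainty principle:
ΔxΔp ≥ ℏ/2

The minimum uncertainty in momentum is:
Δp_min = ℏ/(2Δx)
Δp_min = (1.055e-34 J·s) / (2 × 3.550e-09 m)
Δp_min = 1.485e-26 kg·m/s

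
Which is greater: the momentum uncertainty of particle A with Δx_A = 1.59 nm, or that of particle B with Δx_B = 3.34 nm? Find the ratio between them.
Particle A has the larger minimum momentum uncertainty, by a factor of 2.10.

For each particle, the minimum momentum uncertainty is Δp_min = ℏ/(2Δx):

Particle A: Δp_A = ℏ/(2×1.590e-09 m) = 3.316e-26 kg·m/s
Particle B: Δp_B = ℏ/(2×3.340e-09 m) = 1.579e-26 kg·m/s

Ratio: Δp_A/Δp_B = 2.10

Since Δp_min ∝ 1/Δx, the particle with smaller position uncertainty (A) has larger momentum uncertainty.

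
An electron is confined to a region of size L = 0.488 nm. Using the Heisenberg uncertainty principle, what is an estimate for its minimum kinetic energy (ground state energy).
39.997 meV

Using the uncertainty principle to estimate ground state energy:

1. The position uncertainty is approximately the confinement size:
   Δx ≈ L = 4.880e-10 m

2. From ΔxΔp ≥ ℏ/2, the minimum momentum uncertainty is:
   Δp ≈ ℏ/(2L) = 1.081e-25 kg·m/s

3. The kinetic energy is approximately:
   KE ≈ (Δp)²/(2m) = (1.081e-25)²/(2 × 9.109e-31 kg)
   KE ≈ 6.408e-21 J = 39.997 meV

This is an order-of-magnitude estimate of the ground state energy.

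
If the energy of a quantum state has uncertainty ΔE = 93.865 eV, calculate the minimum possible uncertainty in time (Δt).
3.506 as

Using the energy-time uncertainty principle:
ΔEΔt ≥ ℏ/2

The minimum uncertainty in time is:
Δt_min = ℏ/(2ΔE)
Δt_min = (1.055e-34 J·s) / (2 × 1.504e-17 J)
Δt_min = 3.506e-18 s = 3.506 as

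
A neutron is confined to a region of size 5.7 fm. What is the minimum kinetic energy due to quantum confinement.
159.443 keV

Using the uncertainty principle:

1. Position uncertainty: Δx ≈ 5.700e-15 m
2. Minimum momentum uncertainty: Δp = ℏ/(2Δx) = 9.251e-21 kg·m/s
3. Minimum kinetic energy:
   KE = (Δp)²/(2m) = (9.251e-21)²/(2 × 1.675e-27 kg)
   KE = 2.555e-14 J = 159.443 keV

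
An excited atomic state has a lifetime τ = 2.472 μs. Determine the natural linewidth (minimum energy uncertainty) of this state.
133.133 peV

Using the energy-time uncertainty principle:
ΔEΔt ≥ ℏ/2

The lifetime τ represents the time uncertainty Δt.
The natural linewidth (minimum energy uncertainty) is:

ΔE = ℏ/(2τ)
ΔE = (1.055e-34 J·s) / (2 × 2.472e-06 s)
ΔE = 2.133e-29 J = 133.133 peV

This natural linewidth limits the precision of spectroscopic measurements.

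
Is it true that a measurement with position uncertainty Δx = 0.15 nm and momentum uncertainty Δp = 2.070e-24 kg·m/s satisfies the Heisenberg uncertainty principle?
Yes, it satisfies the uncertainty principle.

Calculate the product ΔxΔp:
ΔxΔp = (1.500e-10 m) × (2.070e-24 kg·m/s)
ΔxΔp = 3.105e-34 J·s

Compare to the minimum allowed value ℏ/2:
ℏ/2 = 5.273e-35 J·s

Since ΔxΔp = 3.105e-34 J·s ≥ 5.273e-35 J·s = ℏ/2,
the measurement satisfies the uncertainty principle.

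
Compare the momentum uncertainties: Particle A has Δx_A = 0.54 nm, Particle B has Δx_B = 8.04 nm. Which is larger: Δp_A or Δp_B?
Particle A has the larger minimum momentum uncertainty, by a factor of 14.89.

For each particle, the minimum momentum uncertainty is Δp_min = ℏ/(2Δx):

Particle A: Δp_A = ℏ/(2×5.400e-10 m) = 9.765e-26 kg·m/s
Particle B: Δp_B = ℏ/(2×8.040e-09 m) = 6.558e-27 kg·m/s

Ratio: Δp_A/Δp_B = 14.89

Since Δp_min ∝ 1/Δx, the particle with smaller position uncertainty (A) has larger momentum uncertainty.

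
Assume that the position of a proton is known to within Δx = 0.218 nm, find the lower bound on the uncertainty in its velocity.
144.608 m/s

Using the Heisenberg uncertainty principle and Δp = mΔv:
ΔxΔp ≥ ℏ/2
Δx(mΔv) ≥ ℏ/2

The minimum uncertainty in velocity is:
Δv_min = ℏ/(2mΔx)
Δv_min = (1.055e-34 J·s) / (2 × 1.673e-27 kg × 2.180e-10 m)
Δv_min = 1.446e+02 m/s = 144.608 m/s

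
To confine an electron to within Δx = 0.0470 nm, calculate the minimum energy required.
4.312 eV

Localizing a particle requires giving it sufficient momentum uncertainty:

1. From uncertainty principle: Δp ≥ ℏ/(2Δx)
   Δp_min = (1.055e-34 J·s) / (2 × 4.700e-11 m)
   Δp_min = 1.122e-24 kg·m/s

2. This momentum uncertainty corresponds to kinetic energy:
   KE ≈ (Δp)²/(2m) = (1.122e-24)²/(2 × 9.109e-31 kg)
   KE = 6.908e-19 J = 4.312 eV

Tighter localization requires more energy.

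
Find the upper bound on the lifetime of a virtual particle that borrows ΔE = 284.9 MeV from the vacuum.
1.155 ys

Using the energy-time uncertainty principle:
ΔEΔt ≥ ℏ/2

For a virtual particle borrowing energy ΔE, the maximum lifetime is:
Δt_max = ℏ/(2ΔE)

Converting energy:
ΔE = 284.9 MeV = 4.565e-11 J

Δt_max = (1.055e-34 J·s) / (2 × 4.565e-11 J)
Δt_max = 1.155e-24 s = 1.155 ys

Virtual particles with higher borrowed energy exist for shorter times.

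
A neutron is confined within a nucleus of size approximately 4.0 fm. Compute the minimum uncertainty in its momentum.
1.318 × 10^-20 kg·m/s

Using the Heisenberg uncertainty principle:
ΔxΔp ≥ ℏ/2

With Δx ≈ L = 4.000e-15 m (the confinement size):
Δp_min = ℏ/(2Δx)
Δp_min = (1.055e-34 J·s) / (2 × 4.000e-15 m)
Δp_min = 1.318e-20 kg·m/s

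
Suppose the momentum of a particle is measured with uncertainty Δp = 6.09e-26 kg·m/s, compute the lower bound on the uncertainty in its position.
865.823 pm

Using the Heisenberg uncertainty principle:
ΔxΔp ≥ ℏ/2

The minimum uncertainty in position is:
Δx_min = ℏ/(2Δp)
Δx_min = (1.055e-34 J·s) / (2 × 6.090e-26 kg·m/s)
Δx_min = 8.658e-10 m = 865.823 pm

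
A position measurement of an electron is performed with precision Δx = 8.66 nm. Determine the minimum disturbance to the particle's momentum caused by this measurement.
6.089 × 10^-27 kg·m/s

The uncertainty principle implies that measuring position disturbs momentum:
ΔxΔp ≥ ℏ/2

When we measure position with precision Δx, we necessarily introduce a momentum uncertainty:
Δp ≥ ℏ/(2Δx)
Δp_min = (1.055e-34 J·s) / (2 × 8.660e-09 m)
Δp_min = 6.089e-27 kg·m/s

The more precisely we measure position, the greater the momentum disturbance.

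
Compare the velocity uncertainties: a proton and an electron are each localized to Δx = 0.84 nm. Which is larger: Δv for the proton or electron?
The electron has the larger minimum velocity uncertainty, by a ratio of 1836.2.

For both particles, Δp_min = ℏ/(2Δx) = 6.277e-26 kg·m/s (same for both).

The velocity uncertainty is Δv = Δp/m:
- proton: Δv = 6.277e-26 / 1.673e-27 = 3.753e+01 m/s = 37.529 m/s
- electron: Δv = 6.277e-26 / 9.109e-31 = 6.891e+04 m/s = 68.909 km/s

Ratio: 6.891e+04 / 3.753e+01 = 1836.2

The lighter particle has larger velocity uncertainty because Δv ∝ 1/m.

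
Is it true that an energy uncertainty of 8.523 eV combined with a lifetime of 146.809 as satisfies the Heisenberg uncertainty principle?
Yes, it satisfies the uncertainty relation.

Calculate the product ΔEΔt:
ΔE = 8.523 eV = 1.366e-18 J
ΔEΔt = (1.366e-18 J) × (1.468e-16 s)
ΔEΔt = 2.005e-34 J·s

Compare to the minimum allowed value ℏ/2:
ℏ/2 = 5.273e-35 J·s

Since ΔEΔt = 2.005e-34 J·s ≥ 5.273e-35 J·s = ℏ/2,
this satisfies the uncertainty relation.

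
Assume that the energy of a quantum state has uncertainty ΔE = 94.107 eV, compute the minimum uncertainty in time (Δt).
3.497 as

Using the energy-time uncertainty principle:
ΔEΔt ≥ ℏ/2

The minimum uncertainty in time is:
Δt_min = ℏ/(2ΔE)
Δt_min = (1.055e-34 J·s) / (2 × 1.508e-17 J)
Δt_min = 3.497e-18 s = 3.497 as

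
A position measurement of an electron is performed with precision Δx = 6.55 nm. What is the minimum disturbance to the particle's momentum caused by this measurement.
8.050 × 10^-27 kg·m/s

The uncertainty principle implies that measuring position disturbs momentum:
ΔxΔp ≥ ℏ/2

When we measure position with precision Δx, we necessarily introduce a momentum uncertainty:
Δp ≥ ℏ/(2Δx)
Δp_min = (1.055e-34 J·s) / (2 × 6.550e-09 m)
Δp_min = 8.050e-27 kg·m/s

The more precisely we measure position, the greater the momentum disturbance.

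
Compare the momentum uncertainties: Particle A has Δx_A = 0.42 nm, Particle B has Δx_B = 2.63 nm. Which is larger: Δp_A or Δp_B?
Particle A has the larger minimum momentum uncertainty, by a factor of 6.26.

For each particle, the minimum momentum uncertainty is Δp_min = ℏ/(2Δx):

Particle A: Δp_A = ℏ/(2×4.200e-10 m) = 1.255e-25 kg·m/s
Particle B: Δp_B = ℏ/(2×2.630e-09 m) = 2.005e-26 kg·m/s

Ratio: Δp_A/Δp_B = 6.26

Since Δp_min ∝ 1/Δx, the particle with smaller position uncertainty (A) has larger momentum uncertainty.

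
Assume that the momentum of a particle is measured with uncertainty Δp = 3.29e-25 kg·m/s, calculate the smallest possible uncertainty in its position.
160.269 pm

Using the Heisenberg uncertainty principle:
ΔxΔp ≥ ℏ/2

The minimum uncertainty in position is:
Δx_min = ℏ/(2Δp)
Δx_min = (1.055e-34 J·s) / (2 × 3.290e-25 kg·m/s)
Δx_min = 1.603e-10 m = 160.269 pm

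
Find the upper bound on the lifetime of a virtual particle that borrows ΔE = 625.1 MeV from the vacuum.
5.265 × 10^-25 s

Using the energy-time uncertainty principle:
ΔEΔt ≥ ℏ/2

For a virtual particle borrowing energy ΔE, the maximum lifetime is:
Δt_max = ℏ/(2ΔE)

Converting energy:
ΔE = 625.1 MeV = 1.002e-10 J

Δt_max = (1.055e-34 J·s) / (2 × 1.002e-10 J)
Δt_max = 5.265e-25 s = 5.265 × 10^-25 s

Virtual particles with higher borrowed energy exist for shorter times.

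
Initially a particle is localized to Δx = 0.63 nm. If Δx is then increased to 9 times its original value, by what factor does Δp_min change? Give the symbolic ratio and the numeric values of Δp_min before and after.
Original Δp_min = 8.370 × 10^-26 kg·m/s; new Δp'_min = 9.300 × 10^-27 kg·m/s; ratio Δp'_min/Δp_min = 1/9.

From the uncertainty principle ΔxΔp ≥ ℏ/2, the minimum momentum uncertainty is Δp_min = ℏ/(2Δx).

Original (Δx = 0.63 nm = 6.300e-10 m):
Δp_min = (1.055e-34 J·s)/(2 × 6.300e-10 m) = 8.370e-26 kg·m/s

When Δx → 9Δx:
Δp'_min = ℏ/(2 × 9Δx) = (1/9) × ℏ/(2Δx) = (1/9) × Δp_min
Δp'_min = 1/9 × 8.370e-26 kg·m/s = 9.300e-27 kg·m/s

Since Δp_min ∝ 1/Δx, when Δx is increased to 9 times its original value, Δp_min decreases to 1/9 of its original value.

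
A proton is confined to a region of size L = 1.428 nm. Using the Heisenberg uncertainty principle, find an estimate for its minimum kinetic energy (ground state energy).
2.544 μeV

Using the uncertainty principle to estimate ground state energy:

1. The position uncertainty is approximately the confinement size:
   Δx ≈ L = 1.428e-09 m

2. From ΔxΔp ≥ ℏ/2, the minimum momentum uncertainty is:
   Δp ≈ ℏ/(2L) = 3.692e-26 kg·m/s

3. The kinetic energy is approximately:
   KE ≈ (Δp)²/(2m) = (3.692e-26)²/(2 × 1.673e-27 kg)
   KE ≈ 4.076e-25 J = 2.544 μeV

This is an order-of-magnitude estimate of the ground state energy.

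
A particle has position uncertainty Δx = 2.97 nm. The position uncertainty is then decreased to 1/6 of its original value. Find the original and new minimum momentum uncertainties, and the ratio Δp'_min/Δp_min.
Original Δp_min = 1.775 × 10^-26 kg·m/s; new Δp'_min = 1.065 × 10^-25 kg·m/s; ratio Δp'_min/Δp_min = 6.

From the uncertainty principle ΔxΔp ≥ ℏ/2, the minimum momentum uncertainty is Δp_min = ℏ/(2Δx).

Original (Δx = 2.97 nm = 2.970e-09 m):
Δp_min = (1.055e-34 J·s)/(2 × 2.970e-09 m) = 1.775e-26 kg·m/s

When Δx → (1/6)Δx:
Δp'_min = ℏ/(2 × (1/6)Δx) = 6 × ℏ/(2Δx) = 6 × Δp_min
Δp'_min = 6 × 1.775e-26 kg·m/s = 1.065e-25 kg·m/s

Since Δp_min ∝ 1/Δx, when Δx is decreased to 1/6 of its original value, Δp_min increases to 6 times its original value.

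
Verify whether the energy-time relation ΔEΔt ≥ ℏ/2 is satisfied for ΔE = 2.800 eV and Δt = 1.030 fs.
Yes, it satisfies the uncertainty relation.

Calculate the product ΔEΔt:
ΔE = 2.800 eV = 4.486e-19 J
ΔEΔt = (4.486e-19 J) × (1.030e-15 s)
ΔEΔt = 4.621e-34 J·s

Compare to the minimum allowed value ℏ/2:
ℏ/2 = 5.273e-35 J·s

Since ΔEΔt = 4.621e-34 J·s ≥ 5.273e-35 J·s = ℏ/2,
this satisfies the uncertainty relation.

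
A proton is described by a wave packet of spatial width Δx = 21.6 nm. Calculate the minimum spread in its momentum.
2.441 × 10^-27 kg·m/s

For a wave packet, the spatial width Δx and momentum spread Δp are related by the uncertainty principle:
ΔxΔp ≥ ℏ/2

The minimum momentum spread is:
Δp_min = ℏ/(2Δx)
Δp_min = (1.055e-34 J·s) / (2 × 2.160e-08 m)
Δp_min = 2.441e-27 kg·m/s

A wave packet cannot have both a well-defined position and well-defined momentum.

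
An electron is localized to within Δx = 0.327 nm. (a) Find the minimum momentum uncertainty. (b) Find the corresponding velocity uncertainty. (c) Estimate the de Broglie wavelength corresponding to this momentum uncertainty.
(a) Δp_min = 1.612 × 10^-25 kg·m/s
(b) Δv_min = 177.015 km/s
(c) λ_dB = 4.109 nm

Step-by-step:

(a) From the uncertainty principle:
Δp_min = ℏ/(2Δx) = (1.055e-34 J·s)/(2 × 3.270e-10 m) = 1.612e-25 kg·m/s

(b) The velocity uncertainty:
Δv = Δp/m = (1.612e-25 kg·m/s)/(9.109e-31 kg) = 1.770e+05 m/s = 177.015 km/s

(c) The de Broglie wavelength for this momentum:
λ = h/p = (6.626e-34 J·s)/(1.612e-25 kg·m/s) = 4.109e-09 m = 4.109 nm

Note: The de Broglie wavelength is comparable to the localization size, as expected from wave-particle duality.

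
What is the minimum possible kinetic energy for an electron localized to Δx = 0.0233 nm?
17.545 eV

Localizing a particle requires giving it sufficient momentum uncertainty:

1. From uncertainty principle: Δp ≥ ℏ/(2Δx)
   Δp_min = (1.055e-34 J·s) / (2 × 2.330e-11 m)
   Δp_min = 2.263e-24 kg·m/s

2. This momentum uncertainty corresponds to kinetic energy:
   KE ≈ (Δp)²/(2m) = (2.263e-24)²/(2 × 9.109e-31 kg)
   KE = 2.811e-18 J = 17.545 eV

Tighter localization requires more energy.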